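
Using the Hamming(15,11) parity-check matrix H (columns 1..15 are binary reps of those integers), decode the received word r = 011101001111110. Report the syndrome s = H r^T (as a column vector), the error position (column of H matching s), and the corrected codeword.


s = (0, 1, 0, 0)^T, error position = 4, corrected codeword c = 011001001111110

Compute s = H r^T mod 2 one row at a time:
  s_1 = 0 + 1 + 1 + 1 + 1 + 1 + 1 + 0 = 6 ≡ 0 (mod 2).
  s_2 = 1 + 0 + 1 + 0 + 1 + 1 + 1 + 0 = 5 ≡ 1 (mod 2).
  s_3 = 1 + 1 + 1 + 0 + 1 + 1 + 1 + 0 = 6 ≡ 0 (mod 2).
  s_4 = 0 + 1 + 0 + 0 + 1 + 1 + 1 + 0 = 4 ≡ 0 (mod 2).
s = (0, 1, 0, 0)^T — this equals column 4 of H (binary 0100), so error is at position 4.
Correct: flip bit 4 of r = 011101001111110 to get c = 011001001111110.


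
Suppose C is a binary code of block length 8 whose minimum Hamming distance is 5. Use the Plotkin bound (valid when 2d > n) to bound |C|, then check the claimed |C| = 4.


Plotkin bound M ≤ 4; given |C| = 4 ≤ bound (satisfied).

Check applicability: 2d = 10, n = 8.
2d − n = 2 > 0, so Plotkin applies.
Compute d/(2d−n) = 5/2 ≈ 2.5000.
⌊d/(2d−n)⌋ = 2.
Plotkin bound: M ≤ 2·2 = 4.
Given |C| = 4, check: satisfied.
This |C| is at the Plotkin bound.


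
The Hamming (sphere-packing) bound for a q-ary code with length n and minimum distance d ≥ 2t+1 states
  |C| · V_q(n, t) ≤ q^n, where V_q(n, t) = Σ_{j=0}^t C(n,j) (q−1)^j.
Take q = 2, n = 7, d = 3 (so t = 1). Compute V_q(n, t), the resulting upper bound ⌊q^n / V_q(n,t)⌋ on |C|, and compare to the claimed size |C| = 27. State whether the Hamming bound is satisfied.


V_q(n, t) = 8, q^n = 128, Hamming bound = 16, |C| = 27 > bound (violated).

Step 1: Compute V_q(n, t) = Σ_{j=0}^1 C(n, j) (q−1)^j.
  j = 0: C(7,0)·(1)^0 = 1·1 = 1.
  j = 1: C(7,1)·(1)^1 = 7·1 = 7.
  V_q(n, t) = 1 + 7 = 8.
Step 2: q^n = 2^7 = 128.
Step 3: Hamming bound ⌊q^n / V_q(n,t)⌋ = ⌊128/8⌋ = 16.
Step 4: Compare |C| = 27 to 16: violated.
The claimed |C| lies above the Hamming bound, so no 2-ary code of length 7 with d ≥ 3 can have 27 codewords.


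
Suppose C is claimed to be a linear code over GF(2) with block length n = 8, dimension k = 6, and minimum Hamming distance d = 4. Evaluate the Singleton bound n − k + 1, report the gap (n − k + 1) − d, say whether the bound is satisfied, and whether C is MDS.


Singleton RHS = n − k + 1 = 3, slack = -1, bound violated (no such code; not MDS).

Singleton bound: d ≤ n − k + 1.
Here n = 8, k = 6, so n − k + 1 = 3.
Given d = 4, check d ≤ 3: NO.
Slack = (n − k + 1) − d = -1.
The slack is negative: d = 4 exceeds n − k + 1 = 3 by 1, so the Singleton bound is violated and no linear [8, 6, 4]_2 code can exist. In particular it is not MDS (MDS requires d = n − k + 1 exactly).
Description: the claimed parameters are [8, 6, 4]_2; such a code would be impossible (violates the Singleton bound).


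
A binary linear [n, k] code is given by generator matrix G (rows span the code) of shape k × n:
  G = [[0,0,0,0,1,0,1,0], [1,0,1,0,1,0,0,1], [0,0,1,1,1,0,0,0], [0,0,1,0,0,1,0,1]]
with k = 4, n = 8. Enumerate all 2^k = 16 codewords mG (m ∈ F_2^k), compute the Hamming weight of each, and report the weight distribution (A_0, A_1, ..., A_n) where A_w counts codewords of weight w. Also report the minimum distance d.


Weight distribution: A_0 = 1, A_2 = 1, A_3 = 6, A_4 = 5, A_5 = 2, A_6 = 1. Minimum distance d = 2.

Enumerate all 2^4 = 16 messages m ∈ F_2^4.
For each, compute codeword c = mG in F_2^8, then tally its weight.
  m = 0000 → c = 00000000, weight = 0.
  m = 1000 → c = 00001010, weight = 2.
  m = 0100 → c = 10101001, weight = 4.
  m = 1100 → c = 10100011, weight = 4.
  m = 0010 → c = 00111000, weight = 3.
  m = 1010 → c = 00110010, weight = 3.
  m = 0110 → c = 10010001, weight = 3.
  m = 1110 → c = 10011011, weight = 5.
  m = 0001 → c = 00100101, weight = 3.
  m = 1001 → c = 00101111, weight = 5.
  m = 0101 → c = 10001100, weight = 3.
  m = 1101 → c = 10000110, weight = 3.
  m = 0011 → c = 00011101, weight = 4.
  m = 1011 → c = 00010111, weight = 4.
  m = 0111 → c = 10110100, weight = 4.
  m = 1111 → c = 10111110, weight = 6.
Tally weights:
  weight 0: 1 codewords.
  weight 2: 1 codewords.
  weight 3: 6 codewords.
  weight 4: 5 codewords.
  weight 5: 2 codewords.
  weight 6: 1 codewords.
Minimum distance d = smallest w > 0 with A_w > 0 = 2.
Sanity: Σ A_w = 16 = 2^4 = 16 ✓.


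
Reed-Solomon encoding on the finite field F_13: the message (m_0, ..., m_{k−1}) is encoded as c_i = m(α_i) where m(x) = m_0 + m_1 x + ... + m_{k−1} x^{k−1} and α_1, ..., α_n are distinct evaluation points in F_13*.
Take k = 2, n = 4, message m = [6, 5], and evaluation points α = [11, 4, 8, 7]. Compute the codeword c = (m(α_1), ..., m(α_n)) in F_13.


c = [9, 0, 7, 2]

Message polynomial: m(x) = 6 + 5·x (mod 13).
For each evaluation point α_i, compute m(α_i) mod 13:
  α_1 = 11: Horner steps 5 → 9, so m(11) = 9.
  α_2 = 4: Horner steps 5 → 0, so m(4) = 0.
  α_3 = 8: Horner steps 5 → 7, so m(8) = 7.
  α_4 = 7: Horner steps 5 → 2, so m(7) = 2.
Codeword c = [9, 0, 7, 2] ∈ F_13^4.


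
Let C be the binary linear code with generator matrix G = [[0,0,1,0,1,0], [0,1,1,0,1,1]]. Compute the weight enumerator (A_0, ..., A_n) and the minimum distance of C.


Weight distribution: A_0 = 1, A_2 = 2, A_4 = 1. Minimum distance d = 2.

Enumerate all 2^2 = 4 messages m ∈ F_2^2.
For each, compute codeword c = mG in F_2^6, then tally its weight.
  m = 00 → c = 000000, weight = 0.
  m = 10 → c = 001010, weight = 2.
  m = 01 → c = 011011, weight = 4.
  m = 11 → c = 010001, weight = 2.
Tally weights:
  weight 0: 1 codewords.
  weight 2: 2 codewords.
  weight 4: 1 codewords.
Minimum distance d = smallest w > 0 with A_w > 0 = 2.
Sanity: Σ A_w = 4 = 2^2 = 4 ✓.


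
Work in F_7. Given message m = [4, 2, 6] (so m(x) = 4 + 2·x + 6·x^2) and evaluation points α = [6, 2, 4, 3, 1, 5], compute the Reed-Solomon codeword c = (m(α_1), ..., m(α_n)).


c = [1, 4, 3, 1, 5, 3]

Message polynomial: m(x) = 4 + 2·x + 6·x^2 (mod 7).
For each evaluation point α_i, compute m(α_i) mod 7:
  α_1 = 6: Horner steps 6 → 3 → 1, so m(6) = 1.
  α_2 = 2: Horner steps 6 → 0 → 4, so m(2) = 4.
  α_3 = 4: Horner steps 6 → 5 → 3, so m(4) = 3.
  α_4 = 3: Horner steps 6 → 6 → 1, so m(3) = 1.
  α_5 = 1: Horner steps 6 → 1 → 5, so m(1) = 5.
  α_6 = 5: Horner steps 6 → 4 → 3, so m(5) = 3.
Codeword c = [1, 4, 3, 1, 5, 3] ∈ F_7^6.


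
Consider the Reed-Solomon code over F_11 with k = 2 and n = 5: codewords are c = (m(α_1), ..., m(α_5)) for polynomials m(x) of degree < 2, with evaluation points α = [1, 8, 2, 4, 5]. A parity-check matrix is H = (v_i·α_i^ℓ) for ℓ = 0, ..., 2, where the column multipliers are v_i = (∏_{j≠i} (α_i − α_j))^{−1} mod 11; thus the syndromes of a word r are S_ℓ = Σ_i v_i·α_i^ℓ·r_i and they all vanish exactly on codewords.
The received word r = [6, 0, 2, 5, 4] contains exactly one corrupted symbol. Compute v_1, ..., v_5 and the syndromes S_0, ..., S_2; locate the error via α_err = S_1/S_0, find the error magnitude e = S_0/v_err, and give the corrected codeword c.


S = (10, 6, 8), error at position 5, error magnitude e = 3, c = [6, 0, 2, 5, 1].

Step 1: column multipliers v_i = (∏_{j≠i}(α_i − α_j))^{−1} mod 11.
  i = 1 (α = 1): (1−8)(1−2)(1−4)(1−5) = (−7)·(−1)·(−3)·(−4) = 84 ≡ 7, so v_1 = 7^{−1} = 8 (mod 11).
  i = 2 (α = 8): (8−1)(8−2)(8−4)(8−5) = 7·6·4·3 = 504 ≡ 9, so v_2 = 9^{−1} = 5 (mod 11).
  i = 3 (α = 2): (2−1)(2−8)(2−4)(2−5) = 1·(−6)·(−2)·(−3) = −36 ≡ 8, so v_3 = 8^{−1} = 7 (mod 11).
  i = 4 (α = 4): (4−1)(4−8)(4−2)(4−5) = 3·(−4)·2·(−1) = 24 ≡ 2, so v_4 = 2^{−1} = 6 (mod 11).
  i = 5 (α = 5): (5−1)(5−8)(5−2)(5−4) = 4·(−3)·3·1 = −36 ≡ 8, so v_5 = 8^{−1} = 7 (mod 11).
  v = [8, 5, 7, 6, 7].
Step 2: syndromes of r = [6, 0, 2, 5, 4] (all sums mod 11).
  S_0 = Σ v_i r_i = 8·6 + 5·0 + 7·2 + 6·5 + 7·4 = 120 ≡ 10.
  S_1 = Σ v_i α_i r_i = 8·1·6 + 5·8·0 + 7·2·2 + 6·4·5 + 7·5·4 = 336 ≡ 6.
  α_i^2 mod 11 = [1, 9, 4, 5, 3].
  S_2 = Σ v_i α_i^2 r_i = 8·1·6 + 5·9·0 + 7·4·2 + 6·5·5 + 7·3·4 = 338 ≡ 8.
  S = (10, 6, 8) ≠ 0, so r is not a codeword (an error is present).
Step 3: locate the error. For a single error e at position i, S_ℓ = v_i·e·α_i^ℓ, so α_err = S_1/S_0.
  S_0^{−1} = 10^{−1} = 10 (mod 11), so α_err = 6·10 = 60 ≡ 5 = α_5. Error position i = 5.
  Consistency check: S_2/S_1 = 8·2 = 16 ≡ 5 = α_err ✓ (single-error assumption holds).
Step 4: error magnitude e = S_0/v_5 = S_0·∏_{j≠5}(α_5 − α_j) = 10·8 = 80 ≡ 3 (mod 11).
Step 5: correct position 5: c_5 = r_5 − e = 4 − 3 ≡ 1 (mod 11). Hence c = [6, 0, 2, 5, 1].
  Check: interpolating c through the α_i gives m(x) = 10 + 7·x (degree < 2) with m(α_i) = c_i for every i, so c is indeed a codeword.


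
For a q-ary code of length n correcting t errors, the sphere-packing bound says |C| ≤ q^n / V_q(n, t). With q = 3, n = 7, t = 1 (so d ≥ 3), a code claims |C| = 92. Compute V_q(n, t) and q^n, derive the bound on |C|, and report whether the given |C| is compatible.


V_q(n, t) = 15, q^n = 2187, Hamming bound = 145, |C| = 92 ≤ bound (satisfied).

Step 1: Compute V_q(n, t) = Σ_{j=0}^1 C(n, j) (q−1)^j.
  j = 0: C(7,0)·(2)^0 = 1·1 = 1.
  j = 1: C(7,1)·(2)^1 = 7·2 = 14.
  V_q(n, t) = 1 + 14 = 15.
Step 2: q^n = 3^7 = 2187.
Step 3: Hamming bound ⌊q^n / V_q(n,t)⌋ = ⌊2187/15⌋ = 145.
Step 4: Compare |C| = 92 to 145: satisfied.
The claimed |C| lies below the Hamming bound.


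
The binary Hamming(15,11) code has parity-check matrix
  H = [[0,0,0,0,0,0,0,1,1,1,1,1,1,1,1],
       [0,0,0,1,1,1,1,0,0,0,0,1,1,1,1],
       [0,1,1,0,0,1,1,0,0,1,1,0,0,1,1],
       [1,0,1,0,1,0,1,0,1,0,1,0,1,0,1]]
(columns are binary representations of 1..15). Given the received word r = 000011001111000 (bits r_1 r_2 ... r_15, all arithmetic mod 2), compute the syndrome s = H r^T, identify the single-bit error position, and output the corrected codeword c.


s = (0, 1, 1, 1)^T, error position = 7, corrected codeword c = 000011101111000

Compute s = H r^T mod 2 one row at a time:
  s_1 = 0 + 1 + 1 + 1 + 1 + 0 + 0 + 0 = 4 ≡ 0 (mod 2).
  s_2 = 0 + 1 + 1 + 0 + 1 + 0 + 0 + 0 = 3 ≡ 1 (mod 2).
  s_3 = 0 + 0 + 1 + 0 + 1 + 1 + 0 + 0 = 3 ≡ 1 (mod 2).
  s_4 = 0 + 0 + 1 + 0 + 1 + 1 + 0 + 0 = 3 ≡ 1 (mod 2).
s = (0, 1, 1, 1)^T — this equals column 7 of H (binary 0111), so error is at position 7.
Correct: flip bit 7 of r = 000011001111000 to get c = 000011101111000.


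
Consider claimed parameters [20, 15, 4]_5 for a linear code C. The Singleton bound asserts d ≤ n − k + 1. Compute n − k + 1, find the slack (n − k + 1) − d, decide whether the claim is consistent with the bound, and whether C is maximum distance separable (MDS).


Singleton RHS = n − k + 1 = 6, slack = 2, bound satisfied, not MDS.

Singleton bound: d ≤ n − k + 1.
Here n = 20, k = 15, so n − k + 1 = 6.
Given d = 4, check d ≤ 6: YES.
Slack = (n − k + 1) − d = 2.
The code is NOT MDS (slack = 2 > 0).
Description: the claimed parameters are [20, 15, 4]_5; such a code would be non-MDS.


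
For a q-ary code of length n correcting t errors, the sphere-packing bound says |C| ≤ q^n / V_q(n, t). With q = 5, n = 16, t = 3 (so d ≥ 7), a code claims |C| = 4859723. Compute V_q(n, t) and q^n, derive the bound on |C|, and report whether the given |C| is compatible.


V_q(n, t) = 37825, q^n = 152587890625, Hamming bound = 4034048, |C| = 4859723 > bound (violated).

Step 1: Compute V_q(n, t) = Σ_{j=0}^3 C(n, j) (q−1)^j.
  j = 0: C(16,0)·(4)^0 = 1·1 = 1.
  j = 1: C(16,1)·(4)^1 = 16·4 = 64.
  j = 2: C(16,2)·(4)^2 = 120·16 = 1920.
  j = 3: C(16,3)·(4)^3 = 560·64 = 35840.
  V_q(n, t) = 1 + 64 + 1920 + 35840 = 37825.
Step 2: q^n = 5^16 = 152587890625.
Step 3: Hamming bound ⌊q^n / V_q(n,t)⌋ = ⌊152587890625/37825⌋ = 4034048.
Step 4: Compare |C| = 4859723 to 4034048: violated.
The claimed |C| lies above the Hamming bound, so no 5-ary code of length 16 with d ≥ 7 can have 4859723 codewords.


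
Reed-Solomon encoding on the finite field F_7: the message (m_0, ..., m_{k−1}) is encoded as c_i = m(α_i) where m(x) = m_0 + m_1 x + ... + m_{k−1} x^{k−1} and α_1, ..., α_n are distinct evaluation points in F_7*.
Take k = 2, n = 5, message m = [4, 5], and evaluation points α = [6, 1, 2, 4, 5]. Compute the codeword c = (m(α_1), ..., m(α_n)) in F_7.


c = [6, 2, 0, 3, 1]

Message polynomial: m(x) = 4 + 5·x (mod 7).
For each evaluation point α_i, compute m(α_i) mod 7:
  α_1 = 6: Horner steps 5 → 6, so m(6) = 6.
  α_2 = 1: Horner steps 5 → 2, so m(1) = 2.
  α_3 = 2: Horner steps 5 → 0, so m(2) = 0.
  α_4 = 4: Horner steps 5 → 3, so m(4) = 3.
  α_5 = 5: Horner steps 5 → 1, so m(5) = 1.
Codeword c = [6, 2, 0, 3, 1] ∈ F_7^5.


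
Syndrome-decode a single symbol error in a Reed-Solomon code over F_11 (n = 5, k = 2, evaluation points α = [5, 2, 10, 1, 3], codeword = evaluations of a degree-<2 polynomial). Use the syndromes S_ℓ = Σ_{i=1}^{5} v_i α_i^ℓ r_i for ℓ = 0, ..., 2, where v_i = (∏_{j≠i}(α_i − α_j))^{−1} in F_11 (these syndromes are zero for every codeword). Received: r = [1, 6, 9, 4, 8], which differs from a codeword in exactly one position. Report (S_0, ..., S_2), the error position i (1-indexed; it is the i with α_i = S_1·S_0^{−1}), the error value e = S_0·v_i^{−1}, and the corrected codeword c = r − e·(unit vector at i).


S = (9, 2, 9), error at position 3, error magnitude e = 9, c = [1, 6, 0, 4, 8].

Step 1: column multipliers v_i = (∏_{j≠i}(α_i − α_j))^{−1} mod 11.
  i = 1 (α = 5): (5−2)(5−10)(5−1)(5−3) = 3·(−5)·4·2 = −120 ≡ 1, so v_1 = 1^{−1} = 1 (mod 11).
  i = 2 (α = 2): (2−5)(2−10)(2−1)(2−3) = (−3)·(−8)·1·(−1) = −24 ≡ 9, so v_2 = 9^{−1} = 5 (mod 11).
  i = 3 (α = 10): (10−5)(10−2)(10−1)(10−3) = 5·8·9·7 = 2520 ≡ 1, so v_3 = 1^{−1} = 1 (mod 11).
  i = 4 (α = 1): (1−5)(1−2)(1−10)(1−3) = (−4)·(−1)·(−9)·(−2) = 72 ≡ 6, so v_4 = 6^{−1} = 2 (mod 11).
  i = 5 (α = 3): (3−5)(3−2)(3−10)(3−1) = (−2)·1·(−7)·2 = 28 ≡ 6, so v_5 = 6^{−1} = 2 (mod 11).
  v = [1, 5, 1, 2, 2].
Step 2: syndromes of r = [1, 6, 9, 4, 8] (all sums mod 11).
  S_0 = Σ v_i r_i = 1·1 + 5·6 + 1·9 + 2·4 + 2·8 = 64 ≡ 9.
  S_1 = Σ v_i α_i r_i = 1·5·1 + 5·2·6 + 1·10·9 + 2·1·4 + 2·3·8 = 211 ≡ 2.
  α_i^2 mod 11 = [3, 4, 1, 1, 9].
  S_2 = Σ v_i α_i^2 r_i = 1·3·1 + 5·4·6 + 1·1·9 + 2·1·4 + 2·9·8 = 284 ≡ 9.
  S = (9, 2, 9) ≠ 0, so r is not a codeword (an error is present).
Step 3: locate the error. For a single error e at position i, S_ℓ = v_i·e·α_i^ℓ, so α_err = S_1/S_0.
  S_0^{−1} = 9^{−1} = 5 (mod 11), so α_err = 2·5 = 10 ≡ 10 = α_3. Error position i = 3.
  Consistency check: S_2/S_1 = 9·6 = 54 ≡ 10 = α_err ✓ (single-error assumption holds).
Step 4: error magnitude e = S_0/v_3 = S_0·∏_{j≠3}(α_3 − α_j) = 9·1 = 9 ≡ 9 (mod 11).
Step 5: correct position 3: c_3 = r_3 − e = 9 − 9 ≡ 0 (mod 11). Hence c = [1, 6, 0, 4, 8].
  Check: interpolating c through the α_i gives m(x) = 2 + 2·x (degree < 2) with m(α_i) = c_i for every i, so c is indeed a codeword.


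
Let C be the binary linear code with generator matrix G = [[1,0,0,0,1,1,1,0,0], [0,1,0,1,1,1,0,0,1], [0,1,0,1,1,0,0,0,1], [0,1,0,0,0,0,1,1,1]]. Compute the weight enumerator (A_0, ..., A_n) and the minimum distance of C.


Weight distribution: A_0 = 1, A_1 = 1, A_3 = 2, A_4 = 5, A_5 = 5, A_6 = 2. Minimum distance d = 1.

Enumerate all 2^4 = 16 messages m ∈ F_2^4.
For each, compute codeword c = mG in F_2^9, then tally its weight.
  m = 0000 → c = 000000000, weight = 0.
  m = 1000 → c = 100011100, weight = 4.
  m = 0100 → c = 010111001, weight = 5.
  m = 1100 → c = 110100101, weight = 5.
  m = 0010 → c = 010110001, weight = 4.
  m = 1010 → c = 110101101, weight = 6.
  m = 0110 → c = 000001000, weight = 1.
  m = 1110 → c = 100010100, weight = 3.
  m = 0001 → c = 010000111, weight = 4.
  m = 1001 → c = 110011011, weight = 6.
  m = 0101 → c = 000111110, weight = 5.
  m = 1101 → c = 100100010, weight = 3.
  m = 0011 → c = 000110110, weight = 4.
  m = 1011 → c = 100101010, weight = 4.
  m = 0111 → c = 010001111, weight = 5.
  m = 1111 → c = 110010011, weight = 5.
Tally weights:
  weight 0: 1 codewords.
  weight 1: 1 codewords.
  weight 3: 2 codewords.
  weight 4: 5 codewords.
  weight 5: 5 codewords.
  weight 6: 2 codewords.
Minimum distance d = smallest w > 0 with A_w > 0 = 1.
Sanity: Σ A_w = 16 = 2^4 = 16 ✓.


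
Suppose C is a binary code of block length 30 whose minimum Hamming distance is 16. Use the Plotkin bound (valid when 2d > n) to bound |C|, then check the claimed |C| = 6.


Plotkin bound M ≤ 16; given |C| = 6 ≤ bound (satisfied).

Check applicability: 2d = 32, n = 30.
2d − n = 2 > 0, so Plotkin applies.
Compute d/(2d−n) = 16/2 ≈ 8.0000.
⌊d/(2d−n)⌋ = 8.
Plotkin bound: M ≤ 2·8 = 16.
Given |C| = 6, check: satisfied.
This |C| is below the Plotkin bound.


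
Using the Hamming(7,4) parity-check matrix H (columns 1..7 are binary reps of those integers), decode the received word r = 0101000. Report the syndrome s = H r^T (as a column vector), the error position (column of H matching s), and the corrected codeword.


s = (1, 1, 0)^T, error position = 6, corrected codeword c = 0101010

Compute s = H r^T mod 2 one row at a time:
  s_1 = 1 + 0 + 0 + 0 = 1 ≡ 1 (mod 2).
  s_2 = 1 + 0 + 0 + 0 = 1 ≡ 1 (mod 2).
  s_3 = 0 + 0 + 0 + 0 = 0 ≡ 0 (mod 2).
s = (1, 1, 0)^T — this equals column 6 of H (binary 110), so error is at position 6.
Correct: flip bit 6 of r = 0101000 to get c = 0101010.


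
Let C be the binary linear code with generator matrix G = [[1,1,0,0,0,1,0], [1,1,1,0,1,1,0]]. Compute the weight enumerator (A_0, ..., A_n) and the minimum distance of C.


Weight distribution: A_0 = 1, A_2 = 1, A_3 = 1, A_5 = 1. Minimum distance d = 2.

Enumerate all 2^2 = 4 messages m ∈ F_2^2.
For each, compute codeword c = mG in F_2^7, then tally its weight.
  m = 00 → c = 0000000, weight = 0.
  m = 10 → c = 1100010, weight = 3.
  m = 01 → c = 1110110, weight = 5.
  m = 11 → c = 0010100, weight = 2.
Tally weights:
  weight 0: 1 codewords.
  weight 2: 1 codewords.
  weight 3: 1 codewords.
  weight 5: 1 codewords.
Minimum distance d = smallest w > 0 with A_w > 0 = 2.
Sanity: Σ A_w = 4 = 2^2 = 4 ✓.


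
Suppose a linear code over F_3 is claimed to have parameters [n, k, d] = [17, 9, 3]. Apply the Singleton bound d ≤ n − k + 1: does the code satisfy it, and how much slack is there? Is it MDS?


Singleton RHS = n − k + 1 = 9, slack = 6, bound satisfied, not MDS.

Singleton bound: d ≤ n − k + 1.
Here n = 17, k = 9, so n − k + 1 = 9.
Given d = 3, check d ≤ 9: YES.
Slack = (n − k + 1) − d = 6.
The code is NOT MDS (slack = 6 > 0).
Description: the claimed parameters are [17, 9, 3]_3; such a code would be non-MDS.


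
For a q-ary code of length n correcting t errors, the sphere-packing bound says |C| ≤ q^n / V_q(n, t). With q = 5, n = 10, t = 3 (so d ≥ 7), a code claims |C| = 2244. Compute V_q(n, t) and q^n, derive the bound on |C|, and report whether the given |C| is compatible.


V_q(n, t) = 8441, q^n = 9765625, Hamming bound = 1156, |C| = 2244 > bound (violated).

Step 1: Compute V_q(n, t) = Σ_{j=0}^3 C(n, j) (q−1)^j.
  j = 0: C(10,0)·(4)^0 = 1·1 = 1.
  j = 1: C(10,1)·(4)^1 = 10·4 = 40.
  j = 2: C(10,2)·(4)^2 = 45·16 = 720.
  j = 3: C(10,3)·(4)^3 = 120·64 = 7680.
  V_q(n, t) = 1 + 40 + 720 + 7680 = 8441.
Step 2: q^n = 5^10 = 9765625.
Step 3: Hamming bound ⌊q^n / V_q(n,t)⌋ = ⌊9765625/8441⌋ = 1156.
Step 4: Compare |C| = 2244 to 1156: violated.
The claimed |C| lies above the Hamming bound, so no 5-ary code of length 10 with d ≥ 7 can have 2244 codewords.


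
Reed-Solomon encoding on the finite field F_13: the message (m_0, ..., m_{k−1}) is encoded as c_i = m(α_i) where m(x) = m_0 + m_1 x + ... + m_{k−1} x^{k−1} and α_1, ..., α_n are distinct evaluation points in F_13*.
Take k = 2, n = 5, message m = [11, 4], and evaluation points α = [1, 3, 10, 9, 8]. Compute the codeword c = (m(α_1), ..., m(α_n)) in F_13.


c = [2, 10, 12, 8, 4]

Message polynomial: m(x) = 11 + 4·x (mod 13).
For each evaluation point α_i, compute m(α_i) mod 13:
  α_1 = 1: Horner steps 4 → 2, so m(1) = 2.
  α_2 = 3: Horner steps 4 → 10, so m(3) = 10.
  α_3 = 10: Horner steps 4 → 12, so m(10) = 12.
  α_4 = 9: Horner steps 4 → 8, so m(9) = 8.
  α_5 = 8: Horner steps 4 → 4, so m(8) = 4.
Codeword c = [2, 10, 12, 8, 4] ∈ F_13^5.


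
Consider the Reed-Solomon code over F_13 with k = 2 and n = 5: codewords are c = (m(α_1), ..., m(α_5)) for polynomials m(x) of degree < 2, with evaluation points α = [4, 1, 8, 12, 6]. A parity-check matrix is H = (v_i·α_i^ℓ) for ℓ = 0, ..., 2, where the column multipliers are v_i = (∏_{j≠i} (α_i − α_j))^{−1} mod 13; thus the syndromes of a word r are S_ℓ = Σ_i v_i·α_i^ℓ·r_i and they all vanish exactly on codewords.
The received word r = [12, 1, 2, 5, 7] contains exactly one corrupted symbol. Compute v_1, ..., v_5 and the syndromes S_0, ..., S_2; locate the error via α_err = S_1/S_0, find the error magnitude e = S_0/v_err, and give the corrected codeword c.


S = (6, 6, 6), error at position 2, error magnitude e = 1, c = [12, 0, 2, 5, 7].

Step 1: column multipliers v_i = (∏_{j≠i}(α_i − α_j))^{−1} mod 13.
  i = 1 (α = 4): (4−1)(4−8)(4−12)(4−6) = 3·(−4)·(−8)·(−2) = −192 ≡ 3, so v_1 = 3^{−1} = 9 (mod 13).
  i = 2 (α = 1): (1−4)(1−8)(1−12)(1−6) = (−3)·(−7)·(−11)·(−5) = 1155 ≡ 11, so v_2 = 11^{−1} = 6 (mod 13).
  i = 3 (α = 8): (8−4)(8−1)(8−12)(8−6) = 4·7·(−4)·2 = −224 ≡ 10, so v_3 = 10^{−1} = 4 (mod 13).
  i = 4 (α = 12): (12−4)(12−1)(12−8)(12−6) = 8·11·4·6 = 2112 ≡ 6, so v_4 = 6^{−1} = 11 (mod 13).
  i = 5 (α = 6): (6−4)(6−1)(6−8)(6−12) = 2·5·(−2)·(−6) = 120 ≡ 3, so v_5 = 3^{−1} = 9 (mod 13).
  v = [9, 6, 4, 11, 9].
Step 2: syndromes of r = [12, 1, 2, 5, 7] (all sums mod 13).
  S_0 = Σ v_i r_i = 9·12 + 6·1 + 4·2 + 11·5 + 9·7 = 240 ≡ 6.
  S_1 = Σ v_i α_i r_i = 9·4·12 + 6·1·1 + 4·8·2 + 11·12·5 + 9·6·7 = 1540 ≡ 6.
  α_i^2 mod 13 = [3, 1, 12, 1, 10].
  S_2 = Σ v_i α_i^2 r_i = 9·3·12 + 6·1·1 + 4·12·2 + 11·1·5 + 9·10·7 = 1111 ≡ 6.
  S = (6, 6, 6) ≠ 0, so r is not a codeword (an error is present).
Step 3: locate the error. For a single error e at position i, S_ℓ = v_i·e·α_i^ℓ, so α_err = S_1/S_0.
  S_0^{−1} = 6^{−1} = 11 (mod 13), so α_err = 6·11 = 66 ≡ 1 = α_2. Error position i = 2.
  Consistency check: S_2/S_1 = 6·11 = 66 ≡ 1 = α_err ✓ (single-error assumption holds).
Step 4: error magnitude e = S_0/v_2 = S_0·∏_{j≠2}(α_2 − α_j) = 6·11 = 66 ≡ 1 (mod 13).
Step 5: correct position 2: c_2 = r_2 − e = 1 − 1 ≡ 0 (mod 13). Hence c = [12, 0, 2, 5, 7].
  Check: interpolating c through the α_i gives m(x) = 9 + 4·x (degree < 2) with m(α_i) = c_i for every i, so c is indeed a codeword.


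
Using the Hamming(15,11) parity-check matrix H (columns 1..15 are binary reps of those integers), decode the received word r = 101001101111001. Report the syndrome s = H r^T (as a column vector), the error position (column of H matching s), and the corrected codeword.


s = (1, 0, 0, 0)^T, error position = 8, corrected codeword c = 101001111111001

Compute s = H r^T mod 2 one row at a time:
  s_1 = 0 + 1 + 1 + 1 + 1 + 0 + 0 + 1 = 5 ≡ 1 (mod 2).
  s_2 = 0 + 0 + 1 + 1 + 1 + 0 + 0 + 1 = 4 ≡ 0 (mod 2).
  s_3 = 0 + 1 + 1 + 1 + 1 + 1 + 0 + 1 = 6 ≡ 0 (mod 2).
  s_4 = 1 + 1 + 0 + 1 + 1 + 1 + 0 + 1 = 6 ≡ 0 (mod 2).
s = (1, 0, 0, 0)^T — this equals column 8 of H (binary 1000), so error is at position 8.
Correct: flip bit 8 of r = 101001101111001 to get c = 101001111111001.


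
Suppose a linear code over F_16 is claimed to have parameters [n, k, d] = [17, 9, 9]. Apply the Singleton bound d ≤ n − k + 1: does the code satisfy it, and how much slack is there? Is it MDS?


Singleton RHS = n − k + 1 = 9, slack = 0, bound satisfied, MDS.

Singleton bound: d ≤ n − k + 1.
Here n = 17, k = 9, so n − k + 1 = 9.
Given d = 9, check d ≤ 9: YES.
Slack = (n − k + 1) − d = 0.
The code is MDS (slack = 0).
Description: the claimed parameters are [17, 9, 9]_16; such a code would be MDS (meets Singleton bound).


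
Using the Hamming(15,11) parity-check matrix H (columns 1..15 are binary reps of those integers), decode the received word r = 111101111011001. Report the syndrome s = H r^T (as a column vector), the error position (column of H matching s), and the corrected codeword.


s = (1, 1, 0, 0)^T, error position = 12, corrected codeword c = 111101111010001

Compute s = H r^T mod 2 one row at a time:
  s_1 = 1 + 1 + 0 + 1 + 1 + 0 + 0 + 1 = 5 ≡ 1 (mod 2).
  s_2 = 1 + 0 + 1 + 1 + 1 + 0 + 0 + 1 = 5 ≡ 1 (mod 2).
  s_3 = 1 + 1 + 1 + 1 + 0 + 1 + 0 + 1 = 6 ≡ 0 (mod 2).
  s_4 = 1 + 1 + 0 + 1 + 1 + 1 + 0 + 1 = 6 ≡ 0 (mod 2).
s = (1, 1, 0, 0)^T — this equals column 12 of H (binary 1100), so error is at position 12.
Correct: flip bit 12 of r = 111101111011001 to get c = 111101111010001.


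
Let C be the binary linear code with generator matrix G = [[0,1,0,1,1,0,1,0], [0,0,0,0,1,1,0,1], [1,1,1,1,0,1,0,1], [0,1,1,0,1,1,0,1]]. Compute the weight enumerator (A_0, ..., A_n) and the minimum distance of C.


Weight distribution: A_0 = 1, A_2 = 1, A_3 = 4, A_4 = 3, A_5 = 4, A_6 = 3. Minimum distance d = 2.

Enumerate all 2^4 = 16 messages m ∈ F_2^4.
For each, compute codeword c = mG in F_2^8, then tally its weight.
  m = 0000 → c = 00000000, weight = 0.
  m = 1000 → c = 01011010, weight = 4.
  m = 0100 → c = 00001101, weight = 3.
  m = 1100 → c = 01010111, weight = 5.
  m = 0010 → c = 11110101, weight = 6.
  m = 1010 → c = 10101111, weight = 6.
  m = 0110 → c = 11111000, weight = 5.
  m = 1110 → c = 10100010, weight = 3.
  m = 0001 → c = 01101101, weight = 5.
  m = 1001 → c = 00110111, weight = 5.
  m = 0101 → c = 01100000, weight = 2.
  m = 1101 → c = 00111010, weight = 4.
  m = 0011 → c = 10011000, weight = 3.
  m = 1011 → c = 11000010, weight = 3.
  m = 0111 → c = 10010101, weight = 4.
  m = 1111 → c = 11001111, weight = 6.
Tally weights:
  weight 0: 1 codewords.
  weight 2: 1 codewords.
  weight 3: 4 codewords.
  weight 4: 3 codewords.
  weight 5: 4 codewords.
  weight 6: 3 codewords.
Minimum distance d = smallest w > 0 with A_w > 0 = 2.
Sanity: Σ A_w = 16 = 2^4 = 16 ✓.


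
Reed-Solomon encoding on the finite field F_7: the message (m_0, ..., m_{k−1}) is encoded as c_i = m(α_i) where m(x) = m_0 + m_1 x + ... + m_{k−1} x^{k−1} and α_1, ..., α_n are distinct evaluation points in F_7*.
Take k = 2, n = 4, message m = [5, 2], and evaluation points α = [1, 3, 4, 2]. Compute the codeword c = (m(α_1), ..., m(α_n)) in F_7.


c = [0, 4, 6, 2]

Message polynomial: m(x) = 5 + 2·x (mod 7).
For each evaluation point α_i, compute m(α_i) mod 7:
  α_1 = 1: Horner steps 2 → 0, so m(1) = 0.
  α_2 = 3: Horner steps 2 → 4, so m(3) = 4.
  α_3 = 4: Horner steps 2 → 6, so m(4) = 6.
  α_4 = 2: Horner steps 2 → 2, so m(2) = 2.
Codeword c = [0, 4, 6, 2] ∈ F_7^4.


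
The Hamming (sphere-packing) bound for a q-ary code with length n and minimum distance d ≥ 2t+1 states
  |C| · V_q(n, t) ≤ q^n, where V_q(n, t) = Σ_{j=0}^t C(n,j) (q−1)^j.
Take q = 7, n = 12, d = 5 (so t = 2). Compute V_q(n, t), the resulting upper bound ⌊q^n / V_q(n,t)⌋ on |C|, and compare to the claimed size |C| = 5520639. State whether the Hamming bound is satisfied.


V_q(n, t) = 2449, q^n = 13841287201, Hamming bound = 5651811, |C| = 5520639 ≤ bound (satisfied).

Step 1: Compute V_q(n, t) = Σ_{j=0}^2 C(n, j) (q−1)^j.
  j = 0: C(12,0)·(6)^0 = 1·1 = 1.
  j = 1: C(12,1)·(6)^1 = 12·6 = 72.
  j = 2: C(12,2)·(6)^2 = 66·36 = 2376.
  V_q(n, t) = 1 + 72 + 2376 = 2449.
Step 2: q^n = 7^12 = 13841287201.
Step 3: Hamming bound ⌊q^n / V_q(n,t)⌋ = ⌊13841287201/2449⌋ = 5651811.
Step 4: Compare |C| = 5520639 to 5651811: satisfied.
The claimed |C| lies below the Hamming bound.


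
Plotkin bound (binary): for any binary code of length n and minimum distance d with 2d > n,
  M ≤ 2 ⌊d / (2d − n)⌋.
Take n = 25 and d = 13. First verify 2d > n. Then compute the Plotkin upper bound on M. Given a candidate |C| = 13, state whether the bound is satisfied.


Plotkin bound M ≤ 26; given |C| = 13 ≤ bound (satisfied).

Check applicability: 2d = 26, n = 25.
2d − n = 1 > 0, so Plotkin applies.
Compute d/(2d−n) = 13/1 ≈ 13.0000.
⌊d/(2d−n)⌋ = 13.
Plotkin bound: M ≤ 2·13 = 26.
Given |C| = 13, check: satisfied.
This |C| is below the Plotkin bound.


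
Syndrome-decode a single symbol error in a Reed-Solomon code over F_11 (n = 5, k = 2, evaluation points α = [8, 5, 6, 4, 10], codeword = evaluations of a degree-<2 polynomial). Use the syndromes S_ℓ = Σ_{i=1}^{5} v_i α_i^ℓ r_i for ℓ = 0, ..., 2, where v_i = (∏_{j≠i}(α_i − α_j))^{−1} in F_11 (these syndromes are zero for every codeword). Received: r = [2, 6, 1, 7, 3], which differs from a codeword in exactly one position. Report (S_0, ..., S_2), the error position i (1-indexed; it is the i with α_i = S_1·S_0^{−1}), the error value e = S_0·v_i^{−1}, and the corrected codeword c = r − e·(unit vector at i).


S = (10, 7, 6), error at position 4, error magnitude e = 7, c = [2, 6, 1, 0, 3].

Step 1: column multipliers v_i = (∏_{j≠i}(α_i − α_j))^{−1} mod 11.
  i = 1 (α = 8): (8−5)(8−6)(8−4)(8−10) = 3·2·4·(−2) = −48 ≡ 7, so v_1 = 7^{−1} = 8 (mod 11).
  i = 2 (α = 5): (5−8)(5−6)(5−4)(5−10) = (−3)·(−1)·1·(−5) = −15 ≡ 7, so v_2 = 7^{−1} = 8 (mod 11).
  i = 3 (α = 6): (6−8)(6−5)(6−4)(6−10) = (−2)·1·2·(−4) = 16 ≡ 5, so v_3 = 5^{−1} = 9 (mod 11).
  i = 4 (α = 4): (4−8)(4−5)(4−6)(4−10) = (−4)·(−1)·(−2)·(−6) = 48 ≡ 4, so v_4 = 4^{−1} = 3 (mod 11).
  i = 5 (α = 10): (10−8)(10−5)(10−6)(10−4) = 2·5·4·6 = 240 ≡ 9, so v_5 = 9^{−1} = 5 (mod 11).
  v = [8, 8, 9, 3, 5].
Step 2: syndromes of r = [2, 6, 1, 7, 3] (all sums mod 11).
  S_0 = Σ v_i r_i = 8·2 + 8·6 + 9·1 + 3·7 + 5·3 = 109 ≡ 10.
  S_1 = Σ v_i α_i r_i = 8·8·2 + 8·5·6 + 9·6·1 + 3·4·7 + 5·10·3 = 656 ≡ 7.
  α_i^2 mod 11 = [9, 3, 3, 5, 1].
  S_2 = Σ v_i α_i^2 r_i = 8·9·2 + 8·3·6 + 9·3·1 + 3·5·7 + 5·1·3 = 435 ≡ 6.
  S = (10, 7, 6) ≠ 0, so r is not a codeword (an error is present).
Step 3: locate the error. For a single error e at position i, S_ℓ = v_i·e·α_i^ℓ, so α_err = S_1/S_0.
  S_0^{−1} = 10^{−1} = 10 (mod 11), so α_err = 7·10 = 70 ≡ 4 = α_4. Error position i = 4.
  Consistency check: S_2/S_1 = 6·8 = 48 ≡ 4 = α_err ✓ (single-error assumption holds).
Step 4: error magnitude e = S_0/v_4 = S_0·∏_{j≠4}(α_4 − α_j) = 10·4 = 40 ≡ 7 (mod 11).
Step 5: correct position 4: c_4 = r_4 − e = 7 − 7 ≡ 0 (mod 11). Hence c = [2, 6, 1, 0, 3].
  Check: interpolating c through the α_i gives m(x) = 9 + 6·x (degree < 2) with m(α_i) = c_i for every i, so c is indeed a codeword.


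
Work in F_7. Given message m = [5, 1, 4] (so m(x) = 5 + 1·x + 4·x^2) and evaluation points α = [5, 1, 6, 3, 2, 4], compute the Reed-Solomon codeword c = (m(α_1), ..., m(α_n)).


c = [5, 3, 1, 2, 2, 3]

Message polynomial: m(x) = 5 + 1·x + 4·x^2 (mod 7).
For each evaluation point α_i, compute m(α_i) mod 7:
  α_1 = 5: Horner steps 4 → 0 → 5, so m(5) = 5.
  α_2 = 1: Horner steps 4 → 5 → 3, so m(1) = 3.
  α_3 = 6: Horner steps 4 → 4 → 1, so m(6) = 1.
  α_4 = 3: Horner steps 4 → 6 → 2, so m(3) = 2.
  α_5 = 2: Horner steps 4 → 2 → 2, so m(2) = 2.
  α_6 = 4: Horner steps 4 → 3 → 3, so m(4) = 3.
Codeword c = [5, 3, 1, 2, 2, 3] ∈ F_7^6.


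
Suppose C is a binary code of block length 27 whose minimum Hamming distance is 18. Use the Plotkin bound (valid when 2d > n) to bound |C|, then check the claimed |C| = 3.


Plotkin bound M ≤ 4; given |C| = 3 ≤ bound (satisfied).

Check applicability: 2d = 36, n = 27.
2d − n = 9 > 0, so Plotkin applies.
Compute d/(2d−n) = 18/9 ≈ 2.0000.
⌊d/(2d−n)⌋ = 2.
Plotkin bound: M ≤ 2·2 = 4.
Given |C| = 3, check: satisfied.
This |C| is below the Plotkin bound.


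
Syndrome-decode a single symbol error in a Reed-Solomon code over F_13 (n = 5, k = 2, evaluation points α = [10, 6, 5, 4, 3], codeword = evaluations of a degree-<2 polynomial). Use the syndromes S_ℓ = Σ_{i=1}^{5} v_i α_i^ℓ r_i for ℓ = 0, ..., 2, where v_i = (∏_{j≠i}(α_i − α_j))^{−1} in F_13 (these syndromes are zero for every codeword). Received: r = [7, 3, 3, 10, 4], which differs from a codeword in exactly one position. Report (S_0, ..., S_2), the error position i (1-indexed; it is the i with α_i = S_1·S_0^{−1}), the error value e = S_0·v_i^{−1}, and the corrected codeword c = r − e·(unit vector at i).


S = (10, 8, 9), error at position 2, error magnitude e = 7, c = [7, 9, 3, 10, 4].

Step 1: column multipliers v_i = (∏_{j≠i}(α_i − α_j))^{−1} mod 13.
  i = 1 (α = 10): (10−6)(10−5)(10−4)(10−3) = 4·5·6·7 = 840 ≡ 8, so v_1 = 8^{−1} = 5 (mod 13).
  i = 2 (α = 6): (6−10)(6−5)(6−4)(6−3) = (−4)·1·2·3 = −24 ≡ 2, so v_2 = 2^{−1} = 7 (mod 13).
  i = 3 (α = 5): (5−10)(5−6)(5−4)(5−3) = (−5)·(−1)·1·2 = 10 ≡ 10, so v_3 = 10^{−1} = 4 (mod 13).
  i = 4 (α = 4): (4−10)(4−6)(4−5)(4−3) = (−6)·(−2)·(−1)·1 = −12 ≡ 1, so v_4 = 1^{−1} = 1 (mod 13).
  i = 5 (α = 3): (3−10)(3−6)(3−5)(3−4) = (−7)·(−3)·(−2)·(−1) = 42 ≡ 3, so v_5 = 3^{−1} = 9 (mod 13).
  v = [5, 7, 4, 1, 9].
Step 2: syndromes of r = [7, 3, 3, 10, 4] (all sums mod 13).
  S_0 = Σ v_i r_i = 5·7 + 7·3 + 4·3 + 1·10 + 9·4 = 114 ≡ 10.
  S_1 = Σ v_i α_i r_i = 5·10·7 + 7·6·3 + 4·5·3 + 1·4·10 + 9·3·4 = 684 ≡ 8.
  α_i^2 mod 13 = [9, 10, 12, 3, 9].
  S_2 = Σ v_i α_i^2 r_i = 5·9·7 + 7·10·3 + 4·12·3 + 1·3·10 + 9·9·4 = 1023 ≡ 9.
  S = (10, 8, 9) ≠ 0, so r is not a codeword (an error is present).
Step 3: locate the error. For a single error e at position i, S_ℓ = v_i·e·α_i^ℓ, so α_err = S_1/S_0.
  S_0^{−1} = 10^{−1} = 4 (mod 13), so α_err = 8·4 = 32 ≡ 6 = α_2. Error position i = 2.
  Consistency check: S_2/S_1 = 9·5 = 45 ≡ 6 = α_err ✓ (single-error assumption holds).
Step 4: error magnitude e = S_0/v_2 = S_0·∏_{j≠2}(α_2 − α_j) = 10·2 = 20 ≡ 7 (mod 13).
Step 5: correct position 2: c_2 = r_2 − e = 3 − 7 ≡ 9 (mod 13). Hence c = [7, 9, 3, 10, 4].
  Check: interpolating c through the α_i gives m(x) = 12 + 6·x (degree < 2) with m(α_i) = c_i for every i, so c is indeed a codeword.


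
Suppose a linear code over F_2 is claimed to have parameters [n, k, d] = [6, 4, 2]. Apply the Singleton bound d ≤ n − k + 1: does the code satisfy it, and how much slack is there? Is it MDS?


Singleton RHS = n − k + 1 = 3, slack = 1, bound satisfied, not MDS.

Singleton bound: d ≤ n − k + 1.
Here n = 6, k = 4, so n − k + 1 = 3.
Given d = 2, check d ≤ 3: YES.
Slack = (n − k + 1) − d = 1.
The code is NOT MDS (slack = 1 > 0).
Description: the claimed parameters are [6, 4, 2]_2; such a code would be non-MDS.


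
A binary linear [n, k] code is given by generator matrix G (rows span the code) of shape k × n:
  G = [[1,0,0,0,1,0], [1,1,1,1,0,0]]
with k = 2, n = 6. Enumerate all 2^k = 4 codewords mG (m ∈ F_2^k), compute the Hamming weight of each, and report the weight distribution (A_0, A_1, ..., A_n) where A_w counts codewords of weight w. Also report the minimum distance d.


Weight distribution: A_0 = 1, A_2 = 1, A_4 = 2. Minimum distance d = 2.

Enumerate all 2^2 = 4 messages m ∈ F_2^2.
For each, compute codeword c = mG in F_2^6, then tally its weight.
  m = 00 → c = 000000, weight = 0.
  m = 10 → c = 100010, weight = 2.
  m = 01 → c = 111100, weight = 4.
  m = 11 → c = 011110, weight = 4.
Tally weights:
  weight 0: 1 codewords.
  weight 2: 1 codewords.
  weight 4: 2 codewords.
Minimum distance d = smallest w > 0 with A_w > 0 = 2.
Sanity: Σ A_w = 4 = 2^2 = 4 ✓.


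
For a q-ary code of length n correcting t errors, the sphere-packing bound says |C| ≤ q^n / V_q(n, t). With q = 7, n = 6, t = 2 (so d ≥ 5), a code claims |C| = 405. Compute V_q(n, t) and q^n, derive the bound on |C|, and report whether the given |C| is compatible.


V_q(n, t) = 577, q^n = 117649, Hamming bound = 203, |C| = 405 > bound (violated).

Step 1: Compute V_q(n, t) = Σ_{j=0}^2 C(n, j) (q−1)^j.
  j = 0: C(6,0)·(6)^0 = 1·1 = 1.
  j = 1: C(6,1)·(6)^1 = 6·6 = 36.
  j = 2: C(6,2)·(6)^2 = 15·36 = 540.
  V_q(n, t) = 1 + 36 + 540 = 577.
Step 2: q^n = 7^6 = 117649.
Step 3: Hamming bound ⌊q^n / V_q(n,t)⌋ = ⌊117649/577⌋ = 203.
Step 4: Compare |C| = 405 to 203: violated.
The claimed |C| lies above the Hamming bound, so no 7-ary code of length 6 with d ≥ 5 can have 405 codewords.


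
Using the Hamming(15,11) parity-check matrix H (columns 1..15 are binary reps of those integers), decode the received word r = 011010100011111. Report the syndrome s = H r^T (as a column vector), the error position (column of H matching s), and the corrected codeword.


s = (1, 0, 0, 0)^T, error position = 8, corrected codeword c = 011010110011111

Compute s = H r^T mod 2 one row at a time:
  s_1 = 0 + 0 + 0 + 1 + 1 + 1 + 1 + 1 = 5 ≡ 1 (mod 2).
  s_2 = 0 + 1 + 0 + 1 + 1 + 1 + 1 + 1 = 6 ≡ 0 (mod 2).
  s_3 = 1 + 1 + 0 + 1 + 0 + 1 + 1 + 1 = 6 ≡ 0 (mod 2).
  s_4 = 0 + 1 + 1 + 1 + 0 + 1 + 1 + 1 = 6 ≡ 0 (mod 2).
s = (1, 0, 0, 0)^T — this equals column 8 of H (binary 1000), so error is at position 8.
Correct: flip bit 8 of r = 011010100011111 to get c = 011010110011111.


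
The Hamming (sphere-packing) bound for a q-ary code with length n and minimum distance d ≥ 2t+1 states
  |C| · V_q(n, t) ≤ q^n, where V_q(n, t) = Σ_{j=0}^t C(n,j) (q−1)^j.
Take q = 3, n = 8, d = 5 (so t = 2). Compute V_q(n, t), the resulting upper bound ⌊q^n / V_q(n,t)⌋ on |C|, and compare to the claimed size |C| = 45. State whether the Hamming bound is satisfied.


V_q(n, t) = 129, q^n = 6561, Hamming bound = 50, |C| = 45 ≤ bound (satisfied).

Step 1: Compute V_q(n, t) = Σ_{j=0}^2 C(n, j) (q−1)^j.
  j = 0: C(8,0)·(2)^0 = 1·1 = 1.
  j = 1: C(8,1)·(2)^1 = 8·2 = 16.
  j = 2: C(8,2)·(2)^2 = 28·4 = 112.
  V_q(n, t) = 1 + 16 + 112 = 129.
Step 2: q^n = 3^8 = 6561.
Step 3: Hamming bound ⌊q^n / V_q(n,t)⌋ = ⌊6561/129⌋ = 50.
Step 4: Compare |C| = 45 to 50: satisfied.
The claimed |C| lies below the Hamming bound.


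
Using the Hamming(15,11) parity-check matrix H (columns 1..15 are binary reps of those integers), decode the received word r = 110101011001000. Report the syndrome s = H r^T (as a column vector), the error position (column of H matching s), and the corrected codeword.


s = (1, 1, 0, 0)^T, error position = 12, corrected codeword c = 110101011000000

Compute s = H r^T mod 2 one row at a time:
  s_1 = 1 + 1 + 0 + 0 + 1 + 0 + 0 + 0 = 3 ≡ 1 (mod 2).
  s_2 = 1 + 0 + 1 + 0 + 1 + 0 + 0 + 0 = 3 ≡ 1 (mod 2).
  s_3 = 1 + 0 + 1 + 0 + 0 + 0 + 0 + 0 = 2 ≡ 0 (mod 2).
  s_4 = 1 + 0 + 0 + 0 + 1 + 0 + 0 + 0 = 2 ≡ 0 (mod 2).
s = (1, 1, 0, 0)^T — this equals column 12 of H (binary 1100), so error is at position 12.
Correct: flip bit 12 of r = 110101011001000 to get c = 110101011000000.


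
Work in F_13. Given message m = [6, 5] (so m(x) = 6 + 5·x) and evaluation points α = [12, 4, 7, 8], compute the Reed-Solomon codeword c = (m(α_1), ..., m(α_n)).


c = [1, 0, 2, 7]

Message polynomial: m(x) = 6 + 5·x (mod 13).
For each evaluation point α_i, compute m(α_i) mod 13:
  α_1 = 12: Horner steps 5 → 1, so m(12) = 1.
  α_2 = 4: Horner steps 5 → 0, so m(4) = 0.
  α_3 = 7: Horner steps 5 → 2, so m(7) = 2.
  α_4 = 8: Horner steps 5 → 7, so m(8) = 7.
Codeword c = [1, 0, 2, 7] ∈ F_13^4.


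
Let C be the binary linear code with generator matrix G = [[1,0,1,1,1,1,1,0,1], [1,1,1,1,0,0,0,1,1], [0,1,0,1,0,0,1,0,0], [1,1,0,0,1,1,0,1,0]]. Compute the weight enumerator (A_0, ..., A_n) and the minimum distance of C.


Weight distribution: A_0 = 1, A_2 = 1, A_3 = 3, A_4 = 1, A_5 = 4, A_6 = 5, A_7 = 1. Minimum distance d = 2.

Enumerate all 2^4 = 16 messages m ∈ F_2^4.
For each, compute codeword c = mG in F_2^9, then tally its weight.
  m = 0000 → c = 000000000, weight = 0.
  m = 1000 → c = 101111101, weight = 7.
  m = 0100 → c = 111100011, weight = 6.
  m = 1100 → c = 010011110, weight = 5.
  m = 0010 → c = 010100100, weight = 3.
  m = 1010 → c = 111011001, weight = 6.
  m = 0110 → c = 101000111, weight = 5.
  m = 1110 → c = 000111010, weight = 4.
  m = 0001 → c = 110011010, weight = 5.
  m = 1001 → c = 011100111, weight = 6.
  m = 0101 → c = 001111001, weight = 5.
  m = 1101 → c = 100000100, weight = 2.
  m = 0011 → c = 100111110, weight = 6.
  m = 1011 → c = 001000011, weight = 3.
  m = 0111 → c = 011011101, weight = 6.
  m = 1111 → c = 110100000, weight = 3.
Tally weights:
  weight 0: 1 codewords.
  weight 2: 1 codewords.
  weight 3: 3 codewords.
  weight 4: 1 codewords.
  weight 5: 4 codewords.
  weight 6: 5 codewords.
  weight 7: 1 codewords.
Minimum distance d = smallest w > 0 with A_w > 0 = 2.
Sanity: Σ A_w = 16 = 2^4 = 16 ✓.
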